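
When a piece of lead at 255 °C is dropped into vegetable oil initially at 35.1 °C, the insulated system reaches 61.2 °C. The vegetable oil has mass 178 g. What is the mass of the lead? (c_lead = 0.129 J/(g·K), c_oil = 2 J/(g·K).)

m ≈ 372 g

Taking heat into each body as positive, Σ m c ΔT = 0:
m·0.129·(61.2 − 255) + 178·2·(61.2 − 35.1) = 0
-25 m = -9291.6
m = -9291.6/-25 ≈ 371.7 g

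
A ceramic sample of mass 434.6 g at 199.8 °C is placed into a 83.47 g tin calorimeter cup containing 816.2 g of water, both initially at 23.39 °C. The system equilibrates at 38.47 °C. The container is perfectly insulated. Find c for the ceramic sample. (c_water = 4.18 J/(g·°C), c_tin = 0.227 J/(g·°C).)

c ≈ 0.738 J/(g·°C)

Energy conservation, ΣQ = 0:
434.6·c·(38.47 − 199.8) + 816.2·4.18·(38.47 − 23.39) + 83.47·0.227·(38.47 − 23.39) = 0
-70114 c = -51734
c = -51734/-70114 ≈ 0.7379 J/(g·°C)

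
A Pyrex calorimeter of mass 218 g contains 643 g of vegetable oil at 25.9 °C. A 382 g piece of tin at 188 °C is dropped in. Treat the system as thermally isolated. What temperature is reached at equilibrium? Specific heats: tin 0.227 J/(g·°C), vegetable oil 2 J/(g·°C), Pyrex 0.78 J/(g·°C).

Heat gained plus heat lost sum to zero:
382×0.227×(T − 188) + 643×2×(T − 25.9) + 218×0.78×(T − 25.9) = 0
86.71(T − 188) + 1286(T − 25.9) + 170.04(T − 25.9) = 0
1542.8 T = 54014
T = 54014 / 1542.8 = 35 °C

T_f ≈ 35.0 °C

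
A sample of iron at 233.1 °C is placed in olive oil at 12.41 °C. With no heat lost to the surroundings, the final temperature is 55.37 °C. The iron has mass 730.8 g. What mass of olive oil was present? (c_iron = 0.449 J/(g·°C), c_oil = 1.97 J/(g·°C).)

|Q_iron| = |Q_oil|:
730.8·0.449·(233.1 − 55.37) = m·1.97·(55.37 − 12.41)
84.63 m = 58318  ⇒  m ≈ 689.1 g

m ≈ 689 g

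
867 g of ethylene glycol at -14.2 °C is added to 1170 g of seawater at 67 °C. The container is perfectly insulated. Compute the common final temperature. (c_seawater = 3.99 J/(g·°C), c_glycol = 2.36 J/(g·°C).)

T_f ≈ 42.3 °C

|Q_seawater| = |Q_glycol|:
1170·3.99·(67 − T) = 867·2.36·(T − (-14.2))
4668.3(67 − T) = 2046.1(T − (-14.2))
6714.4 T = 283721  ⇒  T ≈ 42.26 °C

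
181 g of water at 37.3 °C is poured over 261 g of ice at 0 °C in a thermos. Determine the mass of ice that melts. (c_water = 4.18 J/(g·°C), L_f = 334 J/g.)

m_melted ≈ 84.5 g

Water can give up m c ΔT = 181·4.18·37.3 = 28220 J before reaching 0 °C.
Fully melting the ice requires m_ice L_f = 261·334 = 87174 J.
Since 28220 < 87174 J, not all the ice melts; equilibrium is at 0 °C.
m_melt = 28220 / L_f = 84.49 g.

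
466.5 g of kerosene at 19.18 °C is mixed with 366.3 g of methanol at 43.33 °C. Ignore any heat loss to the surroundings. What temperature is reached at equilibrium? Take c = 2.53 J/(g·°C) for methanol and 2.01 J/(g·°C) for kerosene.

Conservation of energy gives ΣQ = 0:
366.3·2.53·(T − 43.33) + 466.5·2.01·(T − 19.18) = 0
(926.74 + 937.66) T = 926.74·43.33 + 937.66·19.18
T = 58140 / 1864.4 = 31.2 °C

T_f ≈ 31.2 °C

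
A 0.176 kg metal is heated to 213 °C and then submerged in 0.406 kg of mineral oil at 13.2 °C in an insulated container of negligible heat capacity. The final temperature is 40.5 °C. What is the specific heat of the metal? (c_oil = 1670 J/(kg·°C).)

c ≈ 610 J/(kg·°C)

Setting the total heat transfer to zero:
0.176×c×(40.5 − 213) + 0.406×1670×(40.5 − 13.2) = 0
-30.36 c = -18510
c = -18510/-30.36 ≈ 609.7 J/(kg·°C)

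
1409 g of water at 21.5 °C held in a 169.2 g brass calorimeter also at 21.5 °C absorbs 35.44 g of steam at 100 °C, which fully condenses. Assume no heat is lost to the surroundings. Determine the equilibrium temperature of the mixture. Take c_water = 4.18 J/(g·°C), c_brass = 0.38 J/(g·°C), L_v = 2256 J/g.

Energy balance with sensible and latent terms:
latent heat released on condensation: 35.44×2256 = 79953; condensate cools 100→T: 35.44×4.18×(T − 100) = 148.14(T − 100); water warms: 1409×4.18×(T − 21.5) = 5889.6(T − 21.5); brass cup: 169.2×0.38×(T − 21.5) = 64.3(T − 21.5)
6102.1 T = 79953 + 14814 + 128009 = 222776
T ≈ 36.51 °C — below 100 °C, confirming all the steam condensed.

T_f ≈ 36.5 °C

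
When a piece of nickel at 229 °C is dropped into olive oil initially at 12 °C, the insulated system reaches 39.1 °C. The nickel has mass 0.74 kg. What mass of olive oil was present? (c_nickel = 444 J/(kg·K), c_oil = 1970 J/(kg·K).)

m ≈ 1.17 kg

Energy conservation, ΣQ = 0:
0.74×444×(39.1 − 229) + m×1970×(39.1 − 12) = 0
53387 m = 62394
m = 62394/53387 ≈ 1.169 kg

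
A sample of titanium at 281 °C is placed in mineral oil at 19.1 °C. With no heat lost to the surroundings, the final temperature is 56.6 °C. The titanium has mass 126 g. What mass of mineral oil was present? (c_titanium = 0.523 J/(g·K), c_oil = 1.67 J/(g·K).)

m ≈ 236 g

Taking heat into each body as positive, Σ m c ΔT = 0:
126×0.523×(56.6 − 281) + m×1.67×(56.6 − 19.1) = 0
62.62 m = 14788
m = 14788/62.62 ≈ 236.1 g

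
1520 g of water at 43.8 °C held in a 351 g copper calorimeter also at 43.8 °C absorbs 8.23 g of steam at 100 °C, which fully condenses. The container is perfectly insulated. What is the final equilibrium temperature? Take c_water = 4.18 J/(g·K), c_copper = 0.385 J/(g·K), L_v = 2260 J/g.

Conservation of energy gives ΣQ = 0:
latent heat released on condensation: 8.23·2260 = 18600; condensed water 100 °C→T: 34.4(T − 100); original water: 6353.6(T − 43.8); copper cup: 351·0.385·(T − 43.8) = 135.13(T − 43.8)
6523.1 T = 18600 + 3440.1 + 284207 = 306247
T ≈ 46.95 °C — below 100 °C, confirming all the steam condensed.

T_f ≈ 46.9 °C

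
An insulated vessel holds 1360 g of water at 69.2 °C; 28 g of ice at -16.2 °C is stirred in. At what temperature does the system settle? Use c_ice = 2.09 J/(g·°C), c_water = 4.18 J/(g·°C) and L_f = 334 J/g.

Conservation of energy gives ΣQ = 0:
ice -16.2→0 °C: 28·2.09·16.2 = 948.02; fusion: m_ice L_f = 28·334 = 9352; meltwater 0→T: 28·4.18·T = 117.04 T; water cools: 1360·4.18·(T − 69.2) = 5684.8(T − 69.2)
5801.8 T = 393388 − 10300 = 383088
T ≈ 66.03 °C — above 0 °C, consistent with complete melting.

T_f ≈ 66.0 °C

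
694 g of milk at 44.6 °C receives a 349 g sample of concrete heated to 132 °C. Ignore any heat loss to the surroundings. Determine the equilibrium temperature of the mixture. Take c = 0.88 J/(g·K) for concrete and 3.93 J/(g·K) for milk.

T_f ≈ 53.4 °C

Let T be the final temperature. ΣQ_i = 0:
349·0.88·(T − 132) + 694·3.93·(T − 44.6) = 0
(307.12 + 2727.4) T = 307.12·132 + 2727.4·44.6
T = 162183/3034.5 ≈ 53.45 °C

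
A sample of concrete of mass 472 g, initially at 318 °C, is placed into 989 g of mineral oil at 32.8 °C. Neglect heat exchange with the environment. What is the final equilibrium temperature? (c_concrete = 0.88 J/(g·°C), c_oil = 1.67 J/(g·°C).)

T_f ≈ 90.1 °C

With ΣQ=0 the equilibrium temperature is the m·c-weighted mean:
T_f = (415.36*318 + 1651.6*32.8) / (415.36 + 1651.6)
    = 186258 / 2067 ≈ 90.11 °C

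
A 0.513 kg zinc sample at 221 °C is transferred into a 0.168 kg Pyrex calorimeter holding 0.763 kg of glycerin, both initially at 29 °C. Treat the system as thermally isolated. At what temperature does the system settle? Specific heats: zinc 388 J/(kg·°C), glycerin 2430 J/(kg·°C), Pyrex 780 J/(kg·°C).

T_f ≈ 46.5 °C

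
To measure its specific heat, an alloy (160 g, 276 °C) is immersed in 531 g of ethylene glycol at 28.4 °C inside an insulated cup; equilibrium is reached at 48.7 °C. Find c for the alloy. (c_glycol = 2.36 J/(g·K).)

c ≈ 0.699 J/(g·K)

Heat lost by the alloy = heat gained by the glycol:
160×c×(276 − 48.7) = 531×2.36×(48.7 − 28.4)
36368 c = 25439  ⇒  c ≈ 0.6995 J/(g·K)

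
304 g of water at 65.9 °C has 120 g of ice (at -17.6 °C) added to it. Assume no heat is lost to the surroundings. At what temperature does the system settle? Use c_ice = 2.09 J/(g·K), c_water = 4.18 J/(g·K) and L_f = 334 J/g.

T_f ≈ 22.1 °C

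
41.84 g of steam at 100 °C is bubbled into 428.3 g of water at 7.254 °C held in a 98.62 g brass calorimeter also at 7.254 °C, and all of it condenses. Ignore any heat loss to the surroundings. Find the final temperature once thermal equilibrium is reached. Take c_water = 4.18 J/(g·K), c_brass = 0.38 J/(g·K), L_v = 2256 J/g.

T_f ≈ 62.5 °C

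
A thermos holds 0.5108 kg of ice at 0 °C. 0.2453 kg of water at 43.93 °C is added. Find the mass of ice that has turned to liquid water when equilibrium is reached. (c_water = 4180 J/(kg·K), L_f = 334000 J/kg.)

Water can give up m c ΔT = 0.2453×4180×43.93 = 45044 J before reaching 0 °C.
Melting all 0.5108 kg of ice would need 0.5108×334000 = 170607 J.
Since 45044 < 170607 J, not all the ice melts; equilibrium is at 0 °C.
m_melt = 45044 / L_f = 0.1349 kg.

m_melted ≈ 0.135 kg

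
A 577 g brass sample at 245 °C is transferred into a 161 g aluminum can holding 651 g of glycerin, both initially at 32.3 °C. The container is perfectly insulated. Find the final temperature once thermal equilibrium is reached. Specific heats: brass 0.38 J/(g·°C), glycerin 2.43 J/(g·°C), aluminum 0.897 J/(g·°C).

With ΣQ=0 the equilibrium temperature is the m·c-weighted mean:
T_f = (219.26×245 + 1581.9×32.3 + 144.42×32.3) / (219.26 + 1581.9 + 144.42)
    = 109480 / 1945.6 ≈ 56.27 °C

T_f ≈ 56.3 °C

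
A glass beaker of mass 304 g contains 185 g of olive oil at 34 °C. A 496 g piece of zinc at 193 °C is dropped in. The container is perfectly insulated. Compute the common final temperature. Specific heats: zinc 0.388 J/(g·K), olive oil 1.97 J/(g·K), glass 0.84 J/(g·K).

Setting the total heat transfer to zero:
496*0.388*(T − 193) + 185*1.97*(T − 34) + 304*0.84*(T − 34) = 0
192.45(T − 193) + 364.45(T − 34) + 255.36(T − 34) = 0
(192.45 + 364.45 + 255.36) T = 192.45*193 + 364.45*34 + 255.36*34
T = 58216/812.26 ≈ 71.67 °C

T_f ≈ 71.7 °C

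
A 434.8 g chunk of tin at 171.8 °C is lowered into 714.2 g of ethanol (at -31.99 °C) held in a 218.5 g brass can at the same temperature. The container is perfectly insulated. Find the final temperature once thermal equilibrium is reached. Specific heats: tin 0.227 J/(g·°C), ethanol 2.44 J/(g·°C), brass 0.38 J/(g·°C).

T_f = Σ m_i c_i T_i / Σ m_i c_i:
T_f = (98.7*171.8 + 1742.6*(-31.99) + 83.03*(-31.99)) / (98.7 + 1742.6 + 83.03)
    = -41447 / 1924.4 ≈ -21.54 °C

T_f ≈ -21.5 °C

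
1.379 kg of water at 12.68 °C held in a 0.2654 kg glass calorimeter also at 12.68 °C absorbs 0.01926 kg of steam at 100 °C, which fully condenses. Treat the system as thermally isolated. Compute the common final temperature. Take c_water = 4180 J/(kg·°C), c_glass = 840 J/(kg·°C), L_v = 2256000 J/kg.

Taking heat into each body as positive, Σ m c ΔT = 0:
latent heat released on condensation: 0.01926×2256000 = 43451; condensed water 100 °C→T: 80.51(T − 100); water warms: 1.379×4180×(T − 12.68) = 5764.2(T − 12.68); glass cup: 0.2654×840×(T − 12.68) = 222.94(T − 12.68)
6067.7 T = 43451 + 8050.7 + 75917 = 127418
T ≈ 21.00 °C, under the boiling point, so the assumption holds.

T_f ≈ 21.0 °C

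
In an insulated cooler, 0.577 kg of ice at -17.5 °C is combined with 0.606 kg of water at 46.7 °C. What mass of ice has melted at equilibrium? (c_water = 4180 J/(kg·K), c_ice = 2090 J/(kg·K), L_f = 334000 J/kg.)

Heat available from the water dropping to 0 °C: 0.606·4180·46.7 = 118295 J.
Of that, 0.577·2090·17.5 = 21104 J goes to bring the ice to 0 °C, leaving 97191 J.
To melt every bit of ice: 0.577·334000 = 192718 J.
Since 97191 < 192718 J, not all the ice melts; equilibrium is at 0 °C.
m_melted·334000 = 97191  ⇒  m_melted ≈ 0.291 kg.

m_melted ≈ 0.291 kg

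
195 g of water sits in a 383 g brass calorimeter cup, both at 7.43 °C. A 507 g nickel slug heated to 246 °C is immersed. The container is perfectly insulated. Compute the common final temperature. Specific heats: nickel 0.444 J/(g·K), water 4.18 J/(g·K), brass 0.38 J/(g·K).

Conservation of energy gives ΣQ = 0:
507*0.444*(T − 246) + 195*4.18*(T − 7.43) + 383*0.38*(T − 7.43) = 0
(225.11 + 815.1 + 145.54) T = 225.11*246 + 815.1*7.43 + 145.54*7.43
T ≈ 52.72 °C

T_f ≈ 52.7 °C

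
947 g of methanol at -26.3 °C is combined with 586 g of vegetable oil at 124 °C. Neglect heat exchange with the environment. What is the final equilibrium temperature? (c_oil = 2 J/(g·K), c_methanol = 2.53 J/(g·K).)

|Q_oil| = |Q_methanol|:
586*2*(124 − T) = 947*2.53*(T − (-26.3))
1172(124 − T) = 2395.9(T − (-26.3))
3567.9 T = 82316  ⇒  T ≈ 23.07 °C

T_f ≈ 23.1 °C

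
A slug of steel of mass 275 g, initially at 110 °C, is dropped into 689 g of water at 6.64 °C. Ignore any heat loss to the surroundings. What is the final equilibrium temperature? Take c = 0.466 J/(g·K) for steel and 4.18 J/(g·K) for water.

T_f ≈ 11.0 °C

T_f = Σ m_i c_i T_i / Σ m_i c_i:
T_f = (128.15·110 + 2880·6.64) / (128.15 + 2880)
    = 33220 / 3008.2 ≈ 11.04 °C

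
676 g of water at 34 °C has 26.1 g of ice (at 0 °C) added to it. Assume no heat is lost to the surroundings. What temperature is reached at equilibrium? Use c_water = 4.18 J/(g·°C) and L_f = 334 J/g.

Heat gained plus heat lost sum to zero:
latent heat to melt: 26.1·334 = 8717.4
  meltwater 0→T: 26.1·4.18·T = 109.1 T
  water: 2825.7(T − 34)
2934.8 T = 96073 − 8717.4 = 87356
T ≈ 29.77 °C — above 0 °C, consistent with complete melting.

T_f ≈ 29.8 °C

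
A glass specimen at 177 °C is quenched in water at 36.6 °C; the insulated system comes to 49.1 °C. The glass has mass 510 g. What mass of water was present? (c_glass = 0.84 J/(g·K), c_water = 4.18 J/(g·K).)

|Q_glass| = |Q_water|:
510×0.84×(177 − 49.1) = m×4.18×(49.1 − 36.6)
52.25 m = 54792  ⇒  m ≈ 1049 g

m ≈ 1050 g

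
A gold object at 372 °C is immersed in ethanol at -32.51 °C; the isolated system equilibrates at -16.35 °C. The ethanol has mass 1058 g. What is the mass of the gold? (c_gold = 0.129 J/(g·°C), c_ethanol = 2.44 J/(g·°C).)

|Q_gold| = |Q_ethanol|:
m×0.129×(372 − -16.35) = 1058×2.44×(-16.35 − (-32.51))
50.1 m = 41717  ⇒  m ≈ 832.7 g

m ≈ 833 g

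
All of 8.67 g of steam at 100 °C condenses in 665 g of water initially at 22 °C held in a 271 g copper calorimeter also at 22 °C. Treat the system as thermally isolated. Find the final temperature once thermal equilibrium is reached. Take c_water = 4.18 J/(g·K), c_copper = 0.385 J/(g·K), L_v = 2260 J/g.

Heat gained plus heat lost sum to zero:
steam→water at 100 °C releases m L_v = 8.67×2260 = 19594; condensed water 100 °C→T: 36.24(T − 100); original water: 2779.7(T − 22); cup: 104.34(T − 22)
2920.3 T = 19594 + 3624.1 + 63449 = 86667
T ≈ 29.68 °C, under the boiling point, so the assumption holds.

T_f ≈ 29.7 °C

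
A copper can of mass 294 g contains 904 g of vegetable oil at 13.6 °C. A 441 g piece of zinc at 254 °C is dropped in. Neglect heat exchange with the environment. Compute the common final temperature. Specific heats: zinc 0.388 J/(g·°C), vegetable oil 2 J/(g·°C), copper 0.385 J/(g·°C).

T_f ≈ 33.3 °C

Heat gained plus heat lost sum to zero:
441×0.388×(T − 254) + 904×2×(T − 13.6) + 294×0.385×(T − 13.6) = 0
2092.3 T = 69590
T = 69590 / 2092.3 = 33.3 °C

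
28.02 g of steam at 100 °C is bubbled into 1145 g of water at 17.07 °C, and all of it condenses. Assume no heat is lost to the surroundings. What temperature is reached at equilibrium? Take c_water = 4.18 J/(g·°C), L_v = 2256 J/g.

Taking heat into each body as positive, Σ m c ΔT = 0:
latent heat released on condensation: 28.02·2256 = 63213; condensate cools 100→T: 28.02·4.18·(T − 100) = 117.12(T − 100); water warms: 1145·4.18·(T − 17.07) = 4786.1(T − 17.07)
4903.2 T = 63213 + 11712 + 81699 = 156624
T ≈ 31.94 °C (< 100 °C, so full condensation is consistent).

T_f ≈ 31.9 °C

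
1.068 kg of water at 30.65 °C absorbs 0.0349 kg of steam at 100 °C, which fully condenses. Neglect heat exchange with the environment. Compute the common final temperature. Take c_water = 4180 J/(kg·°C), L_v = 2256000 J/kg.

T_f ≈ 49.9 °C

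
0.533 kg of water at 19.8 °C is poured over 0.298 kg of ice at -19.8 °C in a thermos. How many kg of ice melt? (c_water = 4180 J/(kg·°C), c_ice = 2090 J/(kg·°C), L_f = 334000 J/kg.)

Cooling the water to 0 °C releases 0.533×4180×19.8 = 44113 J.
Warming the ice to 0 °C takes 0.298×2090×19.8 = 12332 J, leaving 31781 J for melting.
Fully melting the ice requires m_ice L_f = 0.298×334000 = 99532 J.
Since 31781 < 99532 J, not all the ice melts; equilibrium is at 0 °C.
m_melted×334000 = 31781  ⇒  m_melted ≈ 0.09515 kg.

m_melted ≈ 0.0952 kg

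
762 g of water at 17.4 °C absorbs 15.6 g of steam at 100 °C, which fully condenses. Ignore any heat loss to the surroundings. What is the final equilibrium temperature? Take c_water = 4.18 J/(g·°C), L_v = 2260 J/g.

Taking heat into each body as positive, Σ m c ΔT = 0:
condense steam: −15.6×2260 = −35256; condensed water 100 °C→T: 65.21(T − 100); water warms: 762×4.18×(T − 17.4) = 3185.2(T − 17.4)
3250.4 T = 35256 + 6520.8 + 55422 = 97199
T ≈ 29.90 °C (< 100 °C, so full condensation is consistent).

T_f ≈ 29.9 °C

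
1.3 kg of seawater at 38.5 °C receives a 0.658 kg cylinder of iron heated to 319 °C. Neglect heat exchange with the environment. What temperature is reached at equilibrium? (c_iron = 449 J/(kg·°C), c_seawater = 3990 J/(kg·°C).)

T_f ≈ 53.6 °C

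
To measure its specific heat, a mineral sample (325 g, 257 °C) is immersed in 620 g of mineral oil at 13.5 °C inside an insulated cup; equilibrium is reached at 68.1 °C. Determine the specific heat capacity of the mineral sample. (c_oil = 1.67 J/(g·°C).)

c ≈ 0.921 J/(g·°C)

Heat lost by the mineral sample = heat gained by the oil:
325×c×(257 − 68.1) = 620×1.67×(68.1 − 13.5)
61392 c = 56533  ⇒  c ≈ 0.9208 J/(g·°C)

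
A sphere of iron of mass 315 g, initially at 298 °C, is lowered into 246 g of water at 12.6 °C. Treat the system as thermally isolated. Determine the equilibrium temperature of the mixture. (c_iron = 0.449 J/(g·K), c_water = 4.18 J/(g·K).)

T_f ≈ 47.1 °C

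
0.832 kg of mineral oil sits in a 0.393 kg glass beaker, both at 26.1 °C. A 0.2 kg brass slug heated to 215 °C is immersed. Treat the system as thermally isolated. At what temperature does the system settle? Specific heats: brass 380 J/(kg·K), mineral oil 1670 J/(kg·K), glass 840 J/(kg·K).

Conservation of energy gives ΣQ = 0:
0.2×380×(T − 215) + 0.832×1670×(T − 26.1) + 0.393×840×(T − 26.1) = 0
(76 + 1389.4 + 330.12) T = 76×215 + 1389.4×26.1 + 330.12×26.1
T = 61221/1795.6 ≈ 34.10 °C

T_f ≈ 34.1 °C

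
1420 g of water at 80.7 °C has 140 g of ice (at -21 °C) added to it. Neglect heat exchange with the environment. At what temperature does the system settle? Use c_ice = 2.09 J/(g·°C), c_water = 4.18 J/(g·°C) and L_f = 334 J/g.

T_f ≈ 65.3 °C

Setting the total heat transfer to zero:
ice -21→0 °C: 140×2.09×21 = 6144.6; melt ice: 140×334 = 46760; warm the meltwater: 585.2 T; water: 5935.6(T − 80.7)
6520.8 T = 479003 − 52905 = 426098
T ≈ 65.34 °C (positive, so assuming full melt was valid).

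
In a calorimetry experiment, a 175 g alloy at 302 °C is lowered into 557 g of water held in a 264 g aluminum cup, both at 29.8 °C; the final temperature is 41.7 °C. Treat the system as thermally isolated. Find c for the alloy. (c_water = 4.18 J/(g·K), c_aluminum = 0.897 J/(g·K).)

Taking heat into each body as positive, Σ m c ΔT = 0:
175×c×(41.7 − 302) + 557×4.18×(41.7 − 29.8) + 264×0.897×(41.7 − 29.8) = 0
-45552 c = -30524
c = -30524/-45552 ≈ 0.6701 J/(g·K)

c ≈ 0.67 J/(g·K)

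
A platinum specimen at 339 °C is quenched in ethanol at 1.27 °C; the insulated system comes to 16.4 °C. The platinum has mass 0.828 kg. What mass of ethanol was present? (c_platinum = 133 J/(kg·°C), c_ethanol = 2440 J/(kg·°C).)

m ≈ 0.962 kg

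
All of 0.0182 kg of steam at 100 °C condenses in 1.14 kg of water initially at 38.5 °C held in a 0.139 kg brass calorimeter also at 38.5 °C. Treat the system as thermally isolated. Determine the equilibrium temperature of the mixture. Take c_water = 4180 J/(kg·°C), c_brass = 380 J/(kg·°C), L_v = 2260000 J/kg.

Sum of m c ΔT and latent-heat terms is zero:
condense steam: −0.0182×2260000 = −41132; condensate cools 100→T: 0.0182×4180×(T − 100) = 76.08(T − 100); original water: 4765.2(T − 38.5); cup: 52.82(T − 38.5)
4894.1 T = 41132 + 7607.6 + 185494 = 234233
T ≈ 47.86 °C (< 100 °C, so full condensation is consistent).

T_f ≈ 47.9 °C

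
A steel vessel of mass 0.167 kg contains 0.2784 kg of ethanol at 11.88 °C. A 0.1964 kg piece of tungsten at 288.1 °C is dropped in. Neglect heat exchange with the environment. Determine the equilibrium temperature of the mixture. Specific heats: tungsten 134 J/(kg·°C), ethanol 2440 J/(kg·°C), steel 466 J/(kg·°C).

Let T be the final temperature. ΣQ_i = 0:
0.1964·134·(T − 288.1) + 0.2784·2440·(T − 11.88) + 0.167·466·(T − 11.88) = 0
(26.32 + 679.3 + 77.82) T = 26.32·288.1 + 679.3·11.88 + 77.82·11.88
T ≈ 21.16 °C

T_f ≈ 21.2 °C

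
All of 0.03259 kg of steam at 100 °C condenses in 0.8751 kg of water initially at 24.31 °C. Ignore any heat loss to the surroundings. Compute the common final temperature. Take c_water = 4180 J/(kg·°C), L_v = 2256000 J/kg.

Energy balance with sensible and latent terms:
condense steam: −0.03259×2256000 = −73523
  condensate cools 100→T: 0.03259×4180×(T − 100) = 136.23(T − 100)
  original water: 3657.9(T − 24.31)
3794.1 T = 73523 + 13623 + 88924 = 176070
T ≈ 46.41 °C (< 100 °C, so full condensation is consistent).

T_f ≈ 46.4 °C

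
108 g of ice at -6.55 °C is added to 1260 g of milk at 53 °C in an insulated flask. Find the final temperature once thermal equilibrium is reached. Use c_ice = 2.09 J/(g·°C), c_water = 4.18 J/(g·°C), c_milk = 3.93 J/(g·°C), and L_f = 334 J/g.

Setting the total heat transfer to zero:
ice -6.55→0 °C: 108·2.09·6.55 = 1478.5; melt ice: 108·334 = 36072; warm the meltwater: 451.44 T; milk cools: 1260·3.93·(T − 53) = 4951.8(T − 53)
5403.2 T = 262445 − 37550 = 224895
T ≈ 41.62 °C — above 0 °C, consistent with complete melting.

T_f ≈ 41.6 °C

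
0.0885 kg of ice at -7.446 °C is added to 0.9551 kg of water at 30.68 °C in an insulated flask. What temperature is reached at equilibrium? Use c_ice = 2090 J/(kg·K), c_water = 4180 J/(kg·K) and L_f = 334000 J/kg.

Taking heat into each body as positive, Σ m c ΔT = 0:
ice -7.446→0 °C: 0.0885×2090×7.446 = 1377.2
  fusion: m_ice L_f = 0.0885×334000 = 29559
  warm the meltwater: 369.93 T
  water cools: 0.9551×4180×(T − 30.68) = 3992.3(T − 30.68)
4362.2 T = 122484 − 30936 = 91548
T ≈ 20.99 °C. Since T > 0 °C, the all-ice-melts assumption holds.

T_f ≈ 21.0 °C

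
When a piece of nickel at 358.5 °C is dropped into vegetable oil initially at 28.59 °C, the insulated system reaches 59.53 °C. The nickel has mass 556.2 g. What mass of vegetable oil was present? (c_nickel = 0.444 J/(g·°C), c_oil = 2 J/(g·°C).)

|Q_nickel| = |Q_oil|:
556.2·0.444·(358.5 − 59.53) = m·2·(59.53 − 28.59)
61.88 m = 73831  ⇒  m ≈ 1193 g

m ≈ 1190 g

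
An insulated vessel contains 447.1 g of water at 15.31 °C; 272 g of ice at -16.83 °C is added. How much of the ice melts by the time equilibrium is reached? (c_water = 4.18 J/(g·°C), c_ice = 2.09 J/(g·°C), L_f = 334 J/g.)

m_melted ≈ 57 g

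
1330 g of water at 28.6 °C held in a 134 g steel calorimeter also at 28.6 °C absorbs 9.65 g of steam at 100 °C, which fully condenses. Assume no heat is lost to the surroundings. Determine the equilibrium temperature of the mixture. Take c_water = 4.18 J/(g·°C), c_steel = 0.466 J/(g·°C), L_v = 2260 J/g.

T_f ≈ 33.0 °C

Let T be the final temperature. ΣQ_i = 0:
steam→water at 100 °C releases m L_v = 9.65×2260 = 21809; condensate cools 100→T: 9.65×4.18×(T − 100) = 40.34(T − 100); original water: 5559.4(T − 28.6); cup: 62.44(T − 28.6)
5662.2 T = 21809 + 4033.7 + 160785 = 186627
T ≈ 32.96 °C — below 100 °C, confirming all the steam condensed.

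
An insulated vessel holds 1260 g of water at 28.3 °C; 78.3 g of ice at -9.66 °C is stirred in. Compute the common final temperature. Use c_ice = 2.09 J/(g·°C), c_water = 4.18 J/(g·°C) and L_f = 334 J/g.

T_f ≈ 21.7 °C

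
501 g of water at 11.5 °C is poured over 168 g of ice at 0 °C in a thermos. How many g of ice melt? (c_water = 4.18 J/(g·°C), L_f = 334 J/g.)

m_melted ≈ 72.1 g

Water can give up m c ΔT = 501×4.18×11.5 = 24083 J before reaching 0 °C.
Fully melting the ice requires m_ice L_f = 168×334 = 56112 J.
24083 J < 56112 J, so only part of the ice melts and the system sits at 0 °C.
m_melt = 24083 / L_f = 72.11 g.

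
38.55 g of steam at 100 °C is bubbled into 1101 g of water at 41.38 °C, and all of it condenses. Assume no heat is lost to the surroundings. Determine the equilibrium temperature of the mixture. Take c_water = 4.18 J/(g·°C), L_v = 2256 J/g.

Energy conservation, ΣQ = 0:
latent heat released on condensation: 38.55×2256 = 86969; condensed water 100 °C→T: 161.14(T − 100); original water: 4602.2(T − 41.38)
4763.3 T = 86969 + 16114 + 190438 = 293521
T ≈ 61.62 °C, under the boiling point, so the assumption holds.

T_f ≈ 61.6 °C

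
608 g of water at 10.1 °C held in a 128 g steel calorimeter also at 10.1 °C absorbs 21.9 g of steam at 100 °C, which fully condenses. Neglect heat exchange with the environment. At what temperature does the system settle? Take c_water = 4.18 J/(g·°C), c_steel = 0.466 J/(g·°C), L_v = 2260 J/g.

T_f ≈ 31.5 °C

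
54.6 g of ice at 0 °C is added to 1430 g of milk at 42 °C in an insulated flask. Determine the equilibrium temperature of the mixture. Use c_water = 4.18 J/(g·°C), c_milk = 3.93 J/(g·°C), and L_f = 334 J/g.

T_f ≈ 37.2 °C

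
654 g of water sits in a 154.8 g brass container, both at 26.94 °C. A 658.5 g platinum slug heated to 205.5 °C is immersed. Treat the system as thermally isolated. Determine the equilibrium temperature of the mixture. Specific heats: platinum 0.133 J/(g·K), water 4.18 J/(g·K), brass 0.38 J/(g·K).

Setting the total heat transfer to zero:
658.5*0.133*(T − 205.5) + 654*4.18*(T − 26.94) + 154.8*0.38*(T − 26.94) = 0
87.58(T − 205.5) + 2733.7(T − 26.94) + 58.82(T − 26.94) = 0
(87.58 + 2733.7 + 58.82) T = 87.58*205.5 + 2733.7*26.94 + 58.82*26.94
T = 93229 / 2880.1 = 32.4 °C

T_f ≈ 32.4 °C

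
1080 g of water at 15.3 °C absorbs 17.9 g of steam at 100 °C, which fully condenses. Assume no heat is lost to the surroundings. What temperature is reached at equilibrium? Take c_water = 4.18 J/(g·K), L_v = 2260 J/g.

T_f ≈ 25.5 °C

Let T be the final temperature. ΣQ_i = 0:
condense steam: −17.9×2260 = −40454; condensed water 100 °C→T: 74.82(T − 100); original water: 4514.4(T − 15.3)
4589.2 T = 40454 + 7482.2 + 69070 = 117007
T ≈ 25.50 °C (< 100 °C, so full condensation is consistent).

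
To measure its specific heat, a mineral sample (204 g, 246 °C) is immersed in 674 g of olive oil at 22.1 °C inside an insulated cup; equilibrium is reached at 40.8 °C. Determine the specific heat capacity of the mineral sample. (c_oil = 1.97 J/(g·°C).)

c ≈ 0.593 J/(g·°C)

Heat lost by the mineral sample = heat gained by the oil:
204×c×(246 − 40.8) = 674×1.97×(40.8 − 22.1)
41861 c = 24829  ⇒  c ≈ 0.5931 J/(g·°C)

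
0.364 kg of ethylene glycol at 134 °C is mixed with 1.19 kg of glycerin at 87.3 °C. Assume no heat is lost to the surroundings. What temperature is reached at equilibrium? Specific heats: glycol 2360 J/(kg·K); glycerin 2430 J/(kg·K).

T_f is the heat-capacity-weighted average of the initial temperatures:
T_f = (859.04×134 + 2891.7×87.3) / (859.04 + 2891.7)
    = 367557 / 3750.7 ≈ 98.00 °C

T_f ≈ 98.0 °C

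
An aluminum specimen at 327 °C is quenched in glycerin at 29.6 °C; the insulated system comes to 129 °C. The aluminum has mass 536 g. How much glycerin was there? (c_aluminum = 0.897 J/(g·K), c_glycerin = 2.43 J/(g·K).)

Energy conservation, ΣQ = 0:
536×0.897×(129 − 327) + m×2.43×(129 − 29.6) = 0
241.54 m = 95197
m = 95197/241.54 ≈ 394.1 g

m ≈ 394 g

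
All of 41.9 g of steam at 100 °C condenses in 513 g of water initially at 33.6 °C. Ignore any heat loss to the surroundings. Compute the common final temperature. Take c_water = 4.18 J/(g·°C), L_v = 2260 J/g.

Energy conservation, ΣQ = 0:
condense steam: −41.9×2260 = −94694
  condensed water 100 °C→T: 175.14(T − 100)
  water warms: 513×4.18×(T − 33.6) = 2144.3(T − 33.6)
2319.5 T = 94694 + 17514 + 72050 = 184258
T ≈ 79.44 °C, under the boiling point, so the assumption holds.

T_f ≈ 79.4 °C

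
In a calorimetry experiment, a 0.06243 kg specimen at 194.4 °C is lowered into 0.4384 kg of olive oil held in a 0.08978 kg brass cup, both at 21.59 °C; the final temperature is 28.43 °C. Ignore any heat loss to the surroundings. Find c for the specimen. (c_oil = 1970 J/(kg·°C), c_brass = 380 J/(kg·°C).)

c ≈ 593 J/(kg·°C)

Heat gained plus heat lost sum to zero:
0.06243×c×(28.43 − 194.4) + 0.4384×1970×(28.43 − 21.59) + 0.08978×380×(28.43 − 21.59) = 0
-10.36 c = -6140.7
c = -6140.7/-10.36 ≈ 592.6 J/(kg·°C)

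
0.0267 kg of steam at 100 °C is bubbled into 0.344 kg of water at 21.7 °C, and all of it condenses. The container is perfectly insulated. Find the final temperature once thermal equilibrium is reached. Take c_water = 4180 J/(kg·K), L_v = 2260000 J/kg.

T_f ≈ 66.3 °C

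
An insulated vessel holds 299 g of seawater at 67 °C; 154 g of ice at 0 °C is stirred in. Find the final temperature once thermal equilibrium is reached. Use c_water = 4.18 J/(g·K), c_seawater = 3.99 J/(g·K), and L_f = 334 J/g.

Conservation of energy gives ΣQ = 0:
melt ice: 154·334 = 51436; warm the meltwater: 643.72 T; seawater: 1193(T − 67)
1836.7 T = 79932 − 51436 = 28496
T ≈ 15.51 °C (positive, so assuming full melt was valid).

T_f ≈ 15.5 °C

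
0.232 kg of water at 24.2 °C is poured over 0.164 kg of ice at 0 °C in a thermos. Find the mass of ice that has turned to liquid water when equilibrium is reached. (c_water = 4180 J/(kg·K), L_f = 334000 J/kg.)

m_melted ≈ 0.0703 kg

Water can give up m c ΔT = 0.232·4180·24.2 = 23468 J before reaching 0 °C.
To melt every bit of ice: 0.164·334000 = 54776 J.
That's not enough to melt it all — equilibrium is at 0 °C with ice remaining.
m_melt = 23468 / L_f = 0.07026 kg.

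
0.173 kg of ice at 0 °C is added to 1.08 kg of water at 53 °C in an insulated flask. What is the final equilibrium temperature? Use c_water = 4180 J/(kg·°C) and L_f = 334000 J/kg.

T_f ≈ 34.7 °C

Sum of m c ΔT and latent-heat terms is zero:
melt ice: 0.173·334000 = 57782; warm the meltwater: 723.14 T; water cools: 1.08·4180·(T − 53) = 4514.4(T − 53)
5237.5 T = 239263 − 57782 = 181481
T ≈ 34.65 °C (positive, so assuming full melt was valid).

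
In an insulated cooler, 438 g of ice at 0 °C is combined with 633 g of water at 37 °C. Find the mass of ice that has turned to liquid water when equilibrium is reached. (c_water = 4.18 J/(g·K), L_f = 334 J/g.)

Cooling the water to 0 °C releases 633×4.18×37 = 97900 J.
Fully melting the ice requires m_ice L_f = 438×334 = 146292 J.
97900 J < 146292 J, so only part of the ice melts and the system sits at 0 °C.
m_melted×334 = 97900  ⇒  m_melted ≈ 293.1 g.

m_melted ≈ 293 g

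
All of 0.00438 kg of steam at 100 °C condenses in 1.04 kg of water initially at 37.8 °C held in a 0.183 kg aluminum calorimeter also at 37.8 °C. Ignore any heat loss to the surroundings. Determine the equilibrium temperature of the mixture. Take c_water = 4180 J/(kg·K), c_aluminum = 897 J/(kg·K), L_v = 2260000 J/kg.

Heat gained plus heat lost sum to zero:
steam→water at 100 °C releases m L_v = 0.00438×2260000 = 9898.8
  condensed water 100 °C→T: 18.31(T − 100)
  water warms: 1.04×4180×(T − 37.8) = 4347.2(T − 37.8)
  cup: 164.15(T − 37.8)
4529.7 T = 9898.8 + 1830.8 + 170529 = 182259
T ≈ 40.24 °C (< 100 °C, so full condensation is consistent).

T_f ≈ 40.2 °C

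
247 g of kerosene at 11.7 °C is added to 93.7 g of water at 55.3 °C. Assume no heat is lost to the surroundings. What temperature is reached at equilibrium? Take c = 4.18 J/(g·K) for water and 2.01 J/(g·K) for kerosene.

Set heat shed by the hot body equal to heat absorbed by the cold body:
93.7×4.18×(55.3 − T) = 247×2.01×(T − 11.7)
391.67(55.3 − T) = 496.47(T − 11.7)
888.14 T = 27468  ⇒  T ≈ 30.93 °C

T_f ≈ 30.9 °C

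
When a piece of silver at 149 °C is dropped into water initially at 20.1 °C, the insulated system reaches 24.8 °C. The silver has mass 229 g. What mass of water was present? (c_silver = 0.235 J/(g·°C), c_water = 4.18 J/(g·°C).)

Heat lost by the silver = heat gained by the water:
229·0.235·(149 − 24.8) = m·4.18·(24.8 − 20.1)
19.65 m = 6683.8  ⇒  m ≈ 340.2 g

m ≈ 340 g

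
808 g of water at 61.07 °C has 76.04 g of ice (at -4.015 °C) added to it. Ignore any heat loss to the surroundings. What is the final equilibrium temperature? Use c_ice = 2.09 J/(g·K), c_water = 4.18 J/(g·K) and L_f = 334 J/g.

T_f ≈ 48.8 °C

Sum of m c ΔT and latent-heat terms is zero:
ice -4.015→0 °C: 76.04·2.09·4.015 = 638.08
  fusion: m_ice L_f = 76.04·334 = 25397
  warm the meltwater: 317.85 T
  water: 3377.4(T − 61.07)
3695.3 T = 206260 − 26035 = 180225
T ≈ 48.77 °C. Since T > 0 °C, the all-ice-melts assumption holds.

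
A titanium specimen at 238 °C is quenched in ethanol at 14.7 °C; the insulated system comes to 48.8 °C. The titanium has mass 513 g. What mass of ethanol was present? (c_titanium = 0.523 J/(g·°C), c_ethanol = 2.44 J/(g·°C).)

m ≈ 610 g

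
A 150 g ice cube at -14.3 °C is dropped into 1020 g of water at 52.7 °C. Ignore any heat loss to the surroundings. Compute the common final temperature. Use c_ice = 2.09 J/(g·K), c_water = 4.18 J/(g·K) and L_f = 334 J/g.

T_f ≈ 34.8 °C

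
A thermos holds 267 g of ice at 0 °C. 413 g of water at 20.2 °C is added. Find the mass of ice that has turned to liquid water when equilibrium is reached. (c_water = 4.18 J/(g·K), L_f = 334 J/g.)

m_melted ≈ 104 g

Heat available from the water dropping to 0 °C: 413×4.18×20.2 = 34872 J.
Fully melting the ice requires m_ice L_f = 267×334 = 89178 J.
Since 34872 < 89178 J, not all the ice melts; equilibrium is at 0 °C.
m_melt = 34872 / L_f = 104.4 g.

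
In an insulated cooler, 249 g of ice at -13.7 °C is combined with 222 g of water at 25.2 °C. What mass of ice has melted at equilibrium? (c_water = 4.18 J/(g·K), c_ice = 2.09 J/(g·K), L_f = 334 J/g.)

m_melted ≈ 48.7 g

Heat available from the water dropping to 0 °C: 222·4.18·25.2 = 23385 J.
Warming the ice to 0 °C takes 249·2.09·13.7 = 7129.6 J, leaving 16255 J for melting.
To melt every bit of ice: 249·334 = 83166 J.
That's not enough to melt it all — equilibrium is at 0 °C with ice remaining.
m_melted·334 = 16255  ⇒  m_melted ≈ 48.67 g.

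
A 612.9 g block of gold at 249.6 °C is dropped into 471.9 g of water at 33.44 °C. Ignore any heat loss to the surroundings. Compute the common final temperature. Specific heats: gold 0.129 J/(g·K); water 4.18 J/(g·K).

T_f ≈ 41.8 °C

T_f is the heat-capacity-weighted average of the initial temperatures:
T_f = (79.06*249.6 + 1972.5*33.44) / (79.06 + 1972.5)
    = 85696 / 2051.6 ≈ 41.77 °C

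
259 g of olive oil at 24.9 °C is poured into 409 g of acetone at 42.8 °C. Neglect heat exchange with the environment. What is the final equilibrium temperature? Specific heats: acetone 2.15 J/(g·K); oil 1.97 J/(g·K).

T_f ≈ 36.2 °C

With ΣQ=0 the equilibrium temperature is the m·c-weighted mean:
T_f = (879.35*42.8 + 510.23*24.9) / (879.35 + 510.23)
    = 50341 / 1389.6 ≈ 36.23 °C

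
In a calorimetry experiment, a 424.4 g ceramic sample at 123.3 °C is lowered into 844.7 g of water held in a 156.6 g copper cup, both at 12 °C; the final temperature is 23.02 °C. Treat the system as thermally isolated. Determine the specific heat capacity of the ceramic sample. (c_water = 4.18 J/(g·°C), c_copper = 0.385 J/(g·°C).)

Energy conservation, ΣQ = 0:
424.4·c·(23.02 − 123.3) + 844.7·4.18·(23.02 − 12) + 156.6·0.385·(23.02 − 12) = 0
-42559 c = -39574
c = -39574/-42559 ≈ 0.9299 J/(g·°C)

c ≈ 0.93 J/(g·°C)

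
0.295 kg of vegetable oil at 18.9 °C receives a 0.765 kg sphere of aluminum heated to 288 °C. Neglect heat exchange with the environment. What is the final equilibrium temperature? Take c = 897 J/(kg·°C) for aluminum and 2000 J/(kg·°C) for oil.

Let T be the final temperature. ΣQ_i = 0:
0.765*897*(T − 288) + 0.295*2000*(T − 18.9) = 0
1276.2 T = 208778
T = 208778 / 1276.2 = 164 °C

T_f ≈ 163.6 °C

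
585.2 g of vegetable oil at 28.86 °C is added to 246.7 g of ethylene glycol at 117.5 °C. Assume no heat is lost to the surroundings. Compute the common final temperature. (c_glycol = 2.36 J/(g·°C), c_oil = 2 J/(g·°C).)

T_f ≈ 58.3 °C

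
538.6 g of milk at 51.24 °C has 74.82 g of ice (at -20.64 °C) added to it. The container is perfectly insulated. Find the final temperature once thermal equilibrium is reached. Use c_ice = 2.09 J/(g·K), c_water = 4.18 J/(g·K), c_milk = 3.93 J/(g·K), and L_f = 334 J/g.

T_f ≈ 33.0 °C

Setting the total heat transfer to zero:
warm ice to 0 °C: 74.82·2.09·(0 − (-20.64)) = 3227.6; latent heat to melt: 74.82·334 = 24990; warm the meltwater: 312.75 T; milk: 2116.7(T − 51.24)
2429.4 T = 108460 − 28217 = 80242
T ≈ 33.03 °C. Since T > 0 °C, the all-ice-melts assumption holds.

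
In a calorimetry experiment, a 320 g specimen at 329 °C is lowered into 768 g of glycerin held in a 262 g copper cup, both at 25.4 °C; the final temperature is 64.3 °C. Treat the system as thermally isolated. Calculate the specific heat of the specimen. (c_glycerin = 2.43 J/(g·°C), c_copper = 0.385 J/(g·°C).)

c ≈ 0.903 J/(g·°C)

Heat gained plus heat lost sum to zero:
320×c×(64.3 − 329) + 768×2.43×(64.3 − 25.4) + 262×0.385×(64.3 − 25.4) = 0
-84704 c = -76521
c = -76521/-84704 ≈ 0.9034 J/(g·°C)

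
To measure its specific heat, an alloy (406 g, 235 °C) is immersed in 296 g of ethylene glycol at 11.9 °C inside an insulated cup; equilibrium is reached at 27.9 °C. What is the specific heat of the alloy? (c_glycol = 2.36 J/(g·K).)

Heat lost by the alloy = heat gained by the glycol:
406·c·(235 − 27.9) = 296·2.36·(27.9 − 11.9)
84083 c = 11177  ⇒  c ≈ 0.1329 J/(g·K)

c ≈ 0.133 J/(g·K)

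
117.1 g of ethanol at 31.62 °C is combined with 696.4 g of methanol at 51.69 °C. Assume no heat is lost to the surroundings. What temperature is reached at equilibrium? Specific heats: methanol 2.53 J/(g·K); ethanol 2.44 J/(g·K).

Heat lost by the methanol equals heat gained by the ethanol:
696.4×2.53×(51.69 − T) = 117.1×2.44×(T − 31.62)
1761.9(51.69 − T) = 285.72(T − 31.62)
2047.6 T = 100107  ⇒  T ≈ 48.89 °C

T_f ≈ 48.9 °C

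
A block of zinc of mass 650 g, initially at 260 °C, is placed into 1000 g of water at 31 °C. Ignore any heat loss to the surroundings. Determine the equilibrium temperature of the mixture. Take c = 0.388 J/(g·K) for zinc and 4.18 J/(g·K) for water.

T_f ≈ 44.0 °C

Energy conservation, ΣQ = 0:
650*0.388*(T − 260) + 1000*4.18*(T − 31) = 0
(252.2 + 4180) T = 252.2*260 + 4180*31
T = 195152/4432.2 ≈ 44.03 °C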